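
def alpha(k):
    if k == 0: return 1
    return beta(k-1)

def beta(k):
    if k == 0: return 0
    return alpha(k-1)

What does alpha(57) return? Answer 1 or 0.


alpha(57) = beta(56)
beta(56) = alpha(55)
alpha(55) = beta(54)
beta(54) = alpha(53)
alpha(53) = beta(52)
beta(52) = alpha(51)
alpha(51) = beta(50)
beta(50) = alpha(49)
alpha(49) = beta(48)
beta(48) = alpha(47)
alpha(47) = beta(46)
beta(46) = alpha(45)
alpha(45) = beta(44)
beta(44) = alpha(43)
alpha(43) = beta(42)
beta(42) = alpha(41)
alpha(41) = beta(40)
beta(40) = alpha(39)
alpha(39) = beta(38)
beta(38) = alpha(37)
alpha(37) = beta(36)
beta(36) = alpha(35)
alpha(35) = beta(34)
beta(34) = alpha(33)
alpha(33) = beta(32)
beta(32) = alpha(31)
alpha(31) = beta(30)
beta(30) = alpha(29)
alpha(29) = beta(28)
beta(28) = alpha(27)
alpha(27) = beta(26)
beta(26) = alpha(25)
alpha(25) = beta(24)
beta(24) = alpha(23)
alpha(23) = beta(22)
beta(22) = alpha(21)
alpha(21) = beta(20)
beta(20) = alpha(19)
alpha(19) = beta(18)
beta(18) = alpha(17)
alpha(17) = beta(16)
beta(16) = alpha(15)
alpha(15) = beta(14)
beta(14) = alpha(13)
alpha(13) = beta(12)
beta(12) = alpha(11)
alpha(11) = beta(10)
beta(10) = alpha(9)
alpha(9) = beta(8)
beta(8) = alpha(7)
alpha(7) = beta(6)
beta(6) = alpha(5)
alpha(5) = beta(4)
beta(4) = alpha(3)
alpha(3) = beta(2)
beta(2) = alpha(1)
alpha(1) = beta(0)
beta(0) = 0  (base case)
Result: 0

0


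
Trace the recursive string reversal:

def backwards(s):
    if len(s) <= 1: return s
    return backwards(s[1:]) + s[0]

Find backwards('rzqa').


backwards('rzqa') = backwards('zqa') + 'r'
backwards('zqa') = backwards('qa') + 'z'
backwards('qa') = backwards('a') + 'q'
backwards('a') = 'a'  (base case)
Concatenating: 'a' + 'q' + 'z' + 'r' = 'aqzr'

aqzr


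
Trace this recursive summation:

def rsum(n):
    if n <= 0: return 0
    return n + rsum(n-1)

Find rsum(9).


rsum(9)
= 9 + 8 + 7 + 6 + 5 + 4 + 3 + 2 + 1 + rsum(0)
= 9 + 8 + 7 + 6 + 5 + 4 + 3 + 2 + 1 + 0
= 45

45


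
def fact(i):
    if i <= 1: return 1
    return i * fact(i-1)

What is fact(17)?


fact(17)
= 17 * fact(16)
= 17 * 16 * fact(15)
= 17 * 16 * 15 * fact(14)
= 17 * 16 * 15 * 14 * fact(13)
= 17 * 16 * 15 * 14 * 13 * fact(12)
= 17 * 16 * 15 * 14 * 13 * 12 * fact(11)
= 17 * 16 * 15 * 14 * 13 * 12 * 11 * fact(10)
= 17 * 16 * 15 * 14 * 13 * 12 * 11 * 10 * fact(9)
= 17 * 16 * 15 * 14 * 13 * 12 * 11 * 10 * 9 * fact(8)
= 17 * 16 * 15 * 14 * 13 * 12 * 11 * 10 * 9 * 8 * fact(7)
= 17 * 16 * 15 * 14 * 13 * 12 * 11 * 10 * 9 * 8 * 7 * fact(6)
= 17 * 16 * 15 * 14 * 13 * 12 * 11 * 10 * 9 * 8 * 7 * 6 * fact(5)
= 17 * 16 * 15 * 14 * 13 * 12 * 11 * 10 * 9 * 8 * 7 * 6 * 5 * fact(4)
= 17 * 16 * 15 * 14 * 13 * 12 * 11 * 10 * 9 * 8 * 7 * 6 * 5 * 4 * fact(3)
= 17 * 16 * 15 * 14 * 13 * 12 * 11 * 10 * 9 * 8 * 7 * 6 * 5 * 4 * 3 * fact(2)
= 17 * 16 * 15 * 14 * 13 * 12 * 11 * 10 * 9 * 8 * 7 * 6 * 5 * 4 * 3 * 2 * fact(1)
= 17 * 16 * 15 * 14 * 13 * 12 * 11 * 10 * 9 * 8 * 7 * 6 * 5 * 4 * 3 * 2 * 1
= 355687428096000

355687428096000


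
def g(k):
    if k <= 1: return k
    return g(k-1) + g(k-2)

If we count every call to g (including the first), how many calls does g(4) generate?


Let C(n) = total calls for g(n)
C(0) = 1, C(1) = 1
C(2) = 1 + C(1) + C(0) = 1 + 1 + 1 = 3
C(3) = 1 + C(2) + C(1) = 1 + 3 + 1 = 5
C(4) = 1 + C(3) + C(2) = 1 + 5 + 3 = 9

9


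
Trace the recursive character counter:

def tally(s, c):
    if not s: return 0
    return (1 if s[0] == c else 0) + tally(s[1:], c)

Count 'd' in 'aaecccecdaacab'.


s[0]='a' != 'd' -> 0
s[0]='a' != 'd' -> 0
s[0]='e' != 'd' -> 0
s[0]='c' != 'd' -> 0
s[0]='c' != 'd' -> 0
s[0]='c' != 'd' -> 0
s[0]='e' != 'd' -> 0
s[0]='c' != 'd' -> 0
s[0]='d' == 'd' -> 1
s[0]='a' != 'd' -> 0
s[0]='a' != 'd' -> 0
s[0]='c' != 'd' -> 0
s[0]='a' != 'd' -> 0
s[0]='b' != 'd' -> 0
Sum: 0 + 0 + 0 + 0 + 0 + 0 + 0 + 0 + 1 + 0 + 0 + 0 + 0 + 0 = 1

1


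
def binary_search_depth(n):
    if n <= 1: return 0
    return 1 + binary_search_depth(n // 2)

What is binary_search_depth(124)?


124 / 2 = 62
62 / 2 = 31
31 / 2 = 15
15 / 2 = 7
7 / 2 = 3
3 / 2 = 1
Reached 1 after 6 halvings

6


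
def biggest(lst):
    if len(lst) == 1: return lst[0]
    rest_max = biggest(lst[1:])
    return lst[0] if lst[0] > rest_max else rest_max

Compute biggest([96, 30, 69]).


biggest([96, 30, 69]): compare 96 with biggest([30, 69])
biggest([30, 69]): compare 30 with biggest([69])
biggest([69]) = 69  (base case)
Compare 30 with 69 -> 69
Compare 96 with 69 -> 96

96


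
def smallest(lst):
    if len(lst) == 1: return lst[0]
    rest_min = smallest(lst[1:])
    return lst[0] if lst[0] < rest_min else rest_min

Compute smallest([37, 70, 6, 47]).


smallest([37, 70, 6, 47]): compare 37 with smallest([70, 6, 47])
smallest([70, 6, 47]): compare 70 with smallest([6, 47])
smallest([6, 47]): compare 6 with smallest([47])
smallest([47]) = 47  (base case)
Compare 6 with 47 -> 6
Compare 70 with 6 -> 6
Compare 37 with 6 -> 6

6


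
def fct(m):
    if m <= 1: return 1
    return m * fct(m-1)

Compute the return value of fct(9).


fct(9)
= 9 * fct(8)
= 9 * 8 * fct(7)
= 9 * 8 * 7 * fct(6)
= 9 * 8 * 7 * 6 * fct(5)
= 9 * 8 * 7 * 6 * 5 * fct(4)
= 9 * 8 * 7 * 6 * 5 * 4 * fct(3)
= 9 * 8 * 7 * 6 * 5 * 4 * 3 * fct(2)
= 9 * 8 * 7 * 6 * 5 * 4 * 3 * 2 * fct(1)
= 9 * 8 * 7 * 6 * 5 * 4 * 3 * 2 * 1
= 362880

362880


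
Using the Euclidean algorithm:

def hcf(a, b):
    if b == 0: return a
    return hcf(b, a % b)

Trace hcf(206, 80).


hcf(206, 80) = hcf(80, 46)
hcf(80, 46) = hcf(46, 34)
hcf(46, 34) = hcf(34, 12)
hcf(34, 12) = hcf(12, 10)
hcf(12, 10) = hcf(10, 2)
hcf(10, 2) = hcf(2, 0)
hcf(2, 0) = 2  (base case)

2


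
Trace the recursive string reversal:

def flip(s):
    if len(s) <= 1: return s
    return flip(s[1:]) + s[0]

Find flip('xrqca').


flip('xrqca') = flip('rqca') + 'x'
flip('rqca') = flip('qca') + 'r'
flip('qca') = flip('ca') + 'q'
flip('ca') = flip('a') + 'c'
flip('a') = 'a'  (base case)
Concatenating: 'a' + 'c' + 'q' + 'r' + 'x' = 'acqrx'

acqrx


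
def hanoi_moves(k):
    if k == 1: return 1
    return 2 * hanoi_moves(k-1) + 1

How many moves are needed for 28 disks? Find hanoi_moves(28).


hanoi_moves(28) = 2 * hanoi_moves(27) + 1
hanoi_moves(27) = 2 * hanoi_moves(26) + 1
hanoi_moves(26) = 2 * hanoi_moves(25) + 1
hanoi_moves(25) = 2 * hanoi_moves(24) + 1
hanoi_moves(24) = 2 * hanoi_moves(23) + 1
hanoi_moves(23) = 2 * hanoi_moves(22) + 1
hanoi_moves(22) = 2 * hanoi_moves(21) + 1
hanoi_moves(21) = 2 * hanoi_moves(20) + 1
hanoi_moves(20) = 2 * hanoi_moves(19) + 1
hanoi_moves(19) = 2 * hanoi_moves(18) + 1
hanoi_moves(18) = 2 * hanoi_moves(17) + 1
hanoi_moves(17) = 2 * hanoi_moves(16) + 1
hanoi_moves(16) = 2 * hanoi_moves(15) + 1
hanoi_moves(15) = 2 * hanoi_moves(14) + 1
hanoi_moves(14) = 2 * hanoi_moves(13) + 1
hanoi_moves(13) = 2 * hanoi_moves(12) + 1
hanoi_moves(12) = 2 * hanoi_moves(11) + 1
hanoi_moves(11) = 2 * hanoi_moves(10) + 1
hanoi_moves(10) = 2 * hanoi_moves(9) + 1
hanoi_moves(9) = 2 * hanoi_moves(8) + 1
hanoi_moves(8) = 2 * hanoi_moves(7) + 1
hanoi_moves(7) = 2 * hanoi_moves(6) + 1
hanoi_moves(6) = 2 * hanoi_moves(5) + 1
hanoi_moves(5) = 2 * hanoi_moves(4) + 1
hanoi_moves(4) = 2 * hanoi_moves(3) + 1
hanoi_moves(3) = 2 * hanoi_moves(2) + 1
hanoi_moves(2) = 2 * hanoi_moves(1) + 1
hanoi_moves(1) = 1  (base case)
hanoi_moves(2) = 2 * 1 + 1 = 3
hanoi_moves(3) = 2 * 3 + 1 = 7
hanoi_moves(4) = 2 * 7 + 1 = 15
hanoi_moves(5) = 2 * 15 + 1 = 31
hanoi_moves(6) = 2 * 31 + 1 = 63
hanoi_moves(7) = 2 * 63 + 1 = 127
hanoi_moves(8) = 2 * 127 + 1 = 255
hanoi_moves(9) = 2 * 255 + 1 = 511
hanoi_moves(10) = 2 * 511 + 1 = 1023
hanoi_moves(11) = 2 * 1023 + 1 = 2047
hanoi_moves(12) = 2 * 2047 + 1 = 4095
hanoi_moves(13) = 2 * 4095 + 1 = 8191
hanoi_moves(14) = 2 * 8191 + 1 = 16383
hanoi_moves(15) = 2 * 16383 + 1 = 32767
hanoi_moves(16) = 2 * 32767 + 1 = 65535
hanoi_moves(17) = 2 * 65535 + 1 = 131071
hanoi_moves(18) = 2 * 131071 + 1 = 262143
hanoi_moves(19) = 2 * 262143 + 1 = 524287
hanoi_moves(20) = 2 * 524287 + 1 = 1048575
hanoi_moves(21) = 2 * 1048575 + 1 = 2097151
hanoi_moves(22) = 2 * 2097151 + 1 = 4194303
hanoi_moves(23) = 2 * 4194303 + 1 = 8388607
hanoi_moves(24) = 2 * 8388607 + 1 = 16777215
hanoi_moves(25) = 2 * 16777215 + 1 = 33554431
hanoi_moves(26) = 2 * 33554431 + 1 = 67108863
hanoi_moves(27) = 2 * 67108863 + 1 = 134217727
hanoi_moves(28) = 2 * 134217727 + 1 = 268435455

268435455


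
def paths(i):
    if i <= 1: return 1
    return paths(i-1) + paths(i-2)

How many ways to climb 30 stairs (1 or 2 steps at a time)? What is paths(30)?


Building up from base cases:
paths(0) = 1
paths(1) = 1
paths(2) = paths(1) + paths(0) = 1 + 1 = 2
paths(3) = paths(2) + paths(1) = 2 + 1 = 3
paths(4) = paths(3) + paths(2) = 3 + 2 = 5
paths(5) = paths(4) + paths(3) = 5 + 3 = 8
paths(6) = paths(5) + paths(4) = 8 + 5 = 13
paths(7) = paths(6) + paths(5) = 13 + 8 = 21
paths(8) = paths(7) + paths(6) = 21 + 13 = 34
paths(9) = paths(8) + paths(7) = 34 + 21 = 55
paths(10) = paths(9) + paths(8) = 55 + 34 = 89
paths(11) = paths(10) + paths(9) = 89 + 55 = 144
paths(12) = paths(11) + paths(10) = 144 + 89 = 233
paths(13) = paths(12) + paths(11) = 233 + 144 = 377
paths(14) = paths(13) + paths(12) = 377 + 233 = 610
paths(15) = paths(14) + paths(13) = 610 + 377 = 987
paths(16) = paths(15) + paths(14) = 987 + 610 = 1597
paths(17) = paths(16) + paths(15) = 1597 + 987 = 2584
paths(18) = paths(17) + paths(16) = 2584 + 1597 = 4181
paths(19) = paths(18) + paths(17) = 4181 + 2584 = 6765
paths(20) = paths(19) + paths(18) = 6765 + 4181 = 10946
paths(21) = paths(20) + paths(19) = 10946 + 6765 = 17711
paths(22) = paths(21) + paths(20) = 17711 + 10946 = 28657
paths(23) = paths(22) + paths(21) = 28657 + 17711 = 46368
paths(24) = paths(23) + paths(22) = 46368 + 28657 = 75025
paths(25) = paths(24) + paths(23) = 75025 + 46368 = 121393
paths(26) = paths(25) + paths(24) = 121393 + 75025 = 196418
paths(27) = paths(26) + paths(25) = 196418 + 121393 = 317811
paths(28) = paths(27) + paths(26) = 317811 + 196418 = 514229
paths(29) = paths(28) + paths(27) = 514229 + 317811 = 832040
paths(30) = paths(29) + paths(28) = 832040 + 514229 = 1346269

1346269


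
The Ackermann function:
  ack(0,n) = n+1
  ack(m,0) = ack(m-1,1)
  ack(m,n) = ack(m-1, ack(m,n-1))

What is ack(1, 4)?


ack(1, 4) = ack(0, ack(1, 3))
  ack(1, 3) = ack(0, ack(1, 2))
    ack(1, 2) = ack(0, ack(1, 1))
      ack(1, 1) = ack(0, ack(1, 0))
        ack(1, 0) = ack(0, 1)
          ack(0, 1) = 2
        = ack(0, 2)
        ack(0, 2) = 3
      = ack(0, 3)
      ack(0, 3) = 4
    = ack(0, 4)
    ack(0, 4) = 5
  = ack(0, 5)
  ack(0, 5) = 6
Result: ack(1, 4) = 6

6


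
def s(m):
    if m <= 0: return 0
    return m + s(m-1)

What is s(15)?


s(15)
= 15 + 14 + 13 + 12 + 11 + 10 + 9 + 8 + 7 + 6 + 5 + 4 + 3 + 2 + 1 + s(0)
= 15 + 14 + 13 + 12 + 11 + 10 + 9 + 8 + 7 + 6 + 5 + 4 + 3 + 2 + 1 + 0
= 120

120


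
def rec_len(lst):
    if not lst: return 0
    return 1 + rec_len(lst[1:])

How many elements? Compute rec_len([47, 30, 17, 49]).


rec_len([47, 30, 17, 49]) = 1 + rec_len([30, 17, 49])
rec_len([30, 17, 49]) = 1 + rec_len([17, 49])
rec_len([17, 49]) = 1 + rec_len([49])
rec_len([49]) = 1 + rec_len([])
rec_len([]) = 0  (base case)
Unwinding: 1 + 1 + 1 + 1 + 0 = 4

4


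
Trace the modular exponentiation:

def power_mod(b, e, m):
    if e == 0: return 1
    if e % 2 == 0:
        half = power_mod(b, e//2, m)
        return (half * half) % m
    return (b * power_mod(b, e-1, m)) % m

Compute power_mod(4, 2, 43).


power_mod(4, 2, 43): e is even, compute power_mod(4, 1, 43)
  power_mod(4, 1, 43): e is odd, compute power_mod(4, 0, 43)
    power_mod(4, 0, 43) = 1
  (4 * 1) % 43 = 4
half=4, (4*4) % 43 = 16

16


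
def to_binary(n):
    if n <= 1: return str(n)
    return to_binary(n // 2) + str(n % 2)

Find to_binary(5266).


to_binary(5266) = to_binary(2633) + '0'
to_binary(2633) = to_binary(1316) + '1'
to_binary(1316) = to_binary(658) + '0'
to_binary(658) = to_binary(329) + '0'
to_binary(329) = to_binary(164) + '1'
to_binary(164) = to_binary(82) + '0'
to_binary(82) = to_binary(41) + '0'
to_binary(41) = to_binary(20) + '1'
to_binary(20) = to_binary(10) + '0'
to_binary(10) = to_binary(5) + '0'
to_binary(5) = to_binary(2) + '1'
to_binary(2) = to_binary(1) + '0'
to_binary(1) = '1'  (base case)
Concatenating: '1' + '0' + '1' + '0' + '0' + '1' + '0' + '0' + '1' + '0' + '0' + '1' + '0' = '1010010010010'

1010010010010


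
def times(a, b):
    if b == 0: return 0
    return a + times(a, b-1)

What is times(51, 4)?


times(51, 4) = 51 + times(51, 3)
times(51, 3) = 51 + times(51, 2)
times(51, 2) = 51 + times(51, 1)
times(51, 1) = 51 + times(51, 0)
times(51, 0) = 0  (base case)
Total: 51 + 51 + 51 + 51 + 0 = 204

204


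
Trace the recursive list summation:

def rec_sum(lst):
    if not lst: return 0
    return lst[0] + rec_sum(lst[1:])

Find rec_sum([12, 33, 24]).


rec_sum([12, 33, 24]) = 12 + rec_sum([33, 24])
rec_sum([33, 24]) = 33 + rec_sum([24])
rec_sum([24]) = 24 + rec_sum([])
rec_sum([]) = 0  (base case)
Total: 12 + 33 + 24 + 0 = 69

69


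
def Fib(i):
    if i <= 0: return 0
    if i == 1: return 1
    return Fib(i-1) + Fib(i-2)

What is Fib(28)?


Computing Fib(28) bottom-up:
Fib(0) = 0
Fib(1) = 1
Fib(2) = Fib(1) + Fib(0) = 1 + 0 = 1
Fib(3) = Fib(2) + Fib(1) = 1 + 1 = 2
Fib(4) = Fib(3) + Fib(2) = 2 + 1 = 3
Fib(5) = Fib(4) + Fib(3) = 3 + 2 = 5
Fib(6) = Fib(5) + Fib(4) = 5 + 3 = 8
Fib(7) = Fib(6) + Fib(5) = 8 + 5 = 13
Fib(8) = Fib(7) + Fib(6) = 13 + 8 = 21
Fib(9) = Fib(8) + Fib(7) = 21 + 13 = 34
Fib(10) = Fib(9) + Fib(8) = 34 + 21 = 55
Fib(11) = Fib(10) + Fib(9) = 55 + 34 = 89
Fib(12) = Fib(11) + Fib(10) = 89 + 55 = 144
Fib(13) = Fib(12) + Fib(11) = 144 + 89 = 233
Fib(14) = Fib(13) + Fib(12) = 233 + 144 = 377
Fib(15) = Fib(14) + Fib(13) = 377 + 233 = 610
Fib(16) = Fib(15) + Fib(14) = 610 + 377 = 987
Fib(17) = Fib(16) + Fib(15) = 987 + 610 = 1597
Fib(18) = Fib(17) + Fib(16) = 1597 + 987 = 2584
Fib(19) = Fib(18) + Fib(17) = 2584 + 1597 = 4181
Fib(20) = Fib(19) + Fib(18) = 4181 + 2584 = 6765
Fib(21) = Fib(20) + Fib(19) = 6765 + 4181 = 10946
Fib(22) = Fib(21) + Fib(20) = 10946 + 6765 = 17711
Fib(23) = Fib(22) + Fib(21) = 17711 + 10946 = 28657
Fib(24) = Fib(23) + Fib(22) = 28657 + 17711 = 46368
Fib(25) = Fib(24) + Fib(23) = 46368 + 28657 = 75025
Fib(26) = Fib(25) + Fib(24) = 75025 + 46368 = 121393
Fib(27) = Fib(26) + Fib(25) = 121393 + 75025 = 196418
Fib(28) = Fib(27) + Fib(26) = 196418 + 121393 = 317811

317811


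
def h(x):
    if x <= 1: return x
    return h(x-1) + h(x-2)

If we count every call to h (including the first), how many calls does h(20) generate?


Let C(n) = total calls for h(n)
C(0) = 1, C(1) = 1
C(2) = 1 + C(1) + C(0) = 1 + 1 + 1 = 3
C(3) = 1 + C(2) + C(1) = 1 + 3 + 1 = 5
C(4) = 1 + C(3) + C(2) = 1 + 5 + 3 = 9
C(5) = 1 + C(4) + C(3) = 1 + 9 + 5 = 15
C(6) = 1 + C(5) + C(4) = 1 + 15 + 9 = 25
C(7) = 1 + C(6) + C(5) = 1 + 25 + 15 = 41
C(8) = 1 + C(7) + C(6) = 1 + 41 + 25 = 67
C(9) = 1 + C(8) + C(7) = 1 + 67 + 41 = 109
C(10) = 1 + C(9) + C(8) = 1 + 109 + 67 = 177
C(11) = 1 + C(10) + C(9) = 1 + 177 + 109 = 287
C(12) = 1 + C(11) + C(10) = 1 + 287 + 177 = 465
C(13) = 1 + C(12) + C(11) = 1 + 465 + 287 = 753
C(14) = 1 + C(13) + C(12) = 1 + 753 + 465 = 1219
C(15) = 1 + C(14) + C(13) = 1 + 1219 + 753 = 1973
C(16) = 1 + C(15) + C(14) = 1 + 1973 + 1219 = 3193
C(17) = 1 + C(16) + C(15) = 1 + 3193 + 1973 = 5167
C(18) = 1 + C(17) + C(16) = 1 + 5167 + 3193 = 8361
C(19) = 1 + C(18) + C(17) = 1 + 8361 + 5167 = 13529
C(20) = 1 + C(19) + C(18) = 1 + 13529 + 8361 = 21891

21891


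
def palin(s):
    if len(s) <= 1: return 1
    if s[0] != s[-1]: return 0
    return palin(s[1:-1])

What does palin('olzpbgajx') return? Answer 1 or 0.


palin('olzpbgajx'): s[0]='o' != s[-1]='x' -> return 0
Result: 0 (not a palindrome)

0


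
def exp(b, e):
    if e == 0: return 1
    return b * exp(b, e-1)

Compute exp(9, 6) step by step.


exp(9, 6)
= 9 * exp(9, 5)
= 9 * 9 * exp(9, 4)
= 9 * 9 * 9 * exp(9, 3)
= 9 * 9 * 9 * 9 * exp(9, 2)
= 9 * 9 * 9 * 9 * 9 * exp(9, 1)
= 9 * 9 * 9 * 9 * 9 * 9 * exp(9, 0)
= 9 * 9 * 9 * 9 * 9 * 9 * 1
= 531441

531441


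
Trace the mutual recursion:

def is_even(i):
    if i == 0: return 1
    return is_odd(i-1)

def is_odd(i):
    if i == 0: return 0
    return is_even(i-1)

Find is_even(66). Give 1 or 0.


is_even(66) = is_odd(65)
is_odd(65) = is_even(64)
is_even(64) = is_odd(63)
is_odd(63) = is_even(62)
is_even(62) = is_odd(61)
is_odd(61) = is_even(60)
is_even(60) = is_odd(59)
is_odd(59) = is_even(58)
is_even(58) = is_odd(57)
is_odd(57) = is_even(56)
is_even(56) = is_odd(55)
is_odd(55) = is_even(54)
is_even(54) = is_odd(53)
is_odd(53) = is_even(52)
is_even(52) = is_odd(51)
is_odd(51) = is_even(50)
is_even(50) = is_odd(49)
is_odd(49) = is_even(48)
is_even(48) = is_odd(47)
is_odd(47) = is_even(46)
is_even(46) = is_odd(45)
is_odd(45) = is_even(44)
is_even(44) = is_odd(43)
is_odd(43) = is_even(42)
is_even(42) = is_odd(41)
is_odd(41) = is_even(40)
is_even(40) = is_odd(39)
is_odd(39) = is_even(38)
is_even(38) = is_odd(37)
is_odd(37) = is_even(36)
is_even(36) = is_odd(35)
is_odd(35) = is_even(34)
is_even(34) = is_odd(33)
is_odd(33) = is_even(32)
is_even(32) = is_odd(31)
is_odd(31) = is_even(30)
is_even(30) = is_odd(29)
is_odd(29) = is_even(28)
is_even(28) = is_odd(27)
is_odd(27) = is_even(26)
is_even(26) = is_odd(25)
is_odd(25) = is_even(24)
is_even(24) = is_odd(23)
is_odd(23) = is_even(22)
is_even(22) = is_odd(21)
is_odd(21) = is_even(20)
is_even(20) = is_odd(19)
is_odd(19) = is_even(18)
is_even(18) = is_odd(17)
is_odd(17) = is_even(16)
is_even(16) = is_odd(15)
is_odd(15) = is_even(14)
is_even(14) = is_odd(13)
is_odd(13) = is_even(12)
is_even(12) = is_odd(11)
is_odd(11) = is_even(10)
is_even(10) = is_odd(9)
is_odd(9) = is_even(8)
is_even(8) = is_odd(7)
is_odd(7) = is_even(6)
is_even(6) = is_odd(5)
is_odd(5) = is_even(4)
is_even(4) = is_odd(3)
is_odd(3) = is_even(2)
is_even(2) = is_odd(1)
is_odd(1) = is_even(0)
is_even(0) = 1  (base case)
Result: 1

1


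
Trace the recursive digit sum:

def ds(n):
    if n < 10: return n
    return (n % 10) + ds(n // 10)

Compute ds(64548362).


ds(64548362) = 2 + ds(6454836)
ds(6454836) = 6 + ds(645483)
ds(645483) = 3 + ds(64548)
ds(64548) = 8 + ds(6454)
ds(6454) = 4 + ds(645)
ds(645) = 5 + ds(64)
ds(64) = 4 + ds(6)
ds(6) = 6  (base case)
Total: 2 + 6 + 3 + 8 + 4 + 5 + 4 + 6 = 38

38


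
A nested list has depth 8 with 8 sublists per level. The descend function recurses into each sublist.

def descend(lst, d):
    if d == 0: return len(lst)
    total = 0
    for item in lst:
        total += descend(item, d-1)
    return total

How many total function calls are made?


At depth 0 (root): 1 call
At depth 1: each of 1 parents calls descend on 8 children = 8 calls
At depth 2: each of 8 parents calls descend on 8 children = 64 calls
At depth 3: each of 64 parents calls descend on 8 children = 512 calls
At depth 4: each of 512 parents calls descend on 8 children = 4096 calls
At depth 5: each of 4096 parents calls descend on 8 children = 32768 calls
At depth 6: each of 32768 parents calls descend on 8 children = 262144 calls
At depth 7: each of 262144 parents calls descend on 8 children = 2097152 calls
At depth 8: each of 2097152 parents calls descend on 8 children = 16777216 calls
Total: 1 + 8 + 64 + 512 + 4096 + 32768 + 262144 + 2097152 + 16777216 = 19173961

19173961


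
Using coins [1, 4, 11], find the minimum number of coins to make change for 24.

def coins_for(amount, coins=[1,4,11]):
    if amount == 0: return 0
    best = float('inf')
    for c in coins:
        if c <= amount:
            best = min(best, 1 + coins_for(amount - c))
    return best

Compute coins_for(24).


Building up with DP:
coins_for(0) = 0
coins_for(1) = min(1+coins_for(0)=1+0=1) = 1
coins_for(2) = min(1+coins_for(1)=1+1=2) = 2
coins_for(3) = min(1+coins_for(2)=1+2=3) = 3
coins_for(4) = min(1+coins_for(3)=1+3=4, 1+coins_for(0)=1+0=1) = 1
coins_for(5) = min(1+coins_for(4)=1+1=2, 1+coins_for(1)=1+1=2) = 2
coins_for(6) = min(1+coins_for(5)=1+2=3, 1+coins_for(2)=1+2=3) = 3
coins_for(7) = min(1+coins_for(6)=1+3=4, 1+coins_for(3)=1+3=4) = 4
coins_for(8) = min(1+coins_for(7)=1+4=5, 1+coins_for(4)=1+1=2) = 2
coins_for(9) = min(1+coins_for(8)=1+2=3, 1+coins_for(5)=1+2=3) = 3
coins_for(10) = min(1+coins_for(9)=1+3=4, 1+coins_for(6)=1+3=4) = 4
coins_for(11) = min(1+coins_for(10)=1+4=5, 1+coins_for(7)=1+4=5, 1+coins_for(0)=1+0=1) = 1
coins_for(12) = min(1+coins_for(11)=1+1=2, 1+coins_for(8)=1+2=3, 1+coins_for(1)=1+1=2) = 2
coins_for(13) = min(1+coins_for(12)=1+2=3, 1+coins_for(9)=1+3=4, 1+coins_for(2)=1+2=3) = 3
coins_for(14) = min(1+coins_for(13)=1+3=4, 1+coins_for(10)=1+4=5, 1+coins_for(3)=1+3=4) = 4
coins_for(15) = min(1+coins_for(14)=1+4=5, 1+coins_for(11)=1+1=2, 1+coins_for(4)=1+1=2) = 2
coins_for(16) = min(1+coins_for(15)=1+2=3, 1+coins_for(12)=1+2=3, 1+coins_for(5)=1+2=3) = 3
coins_for(17) = min(1+coins_for(16)=1+3=4, 1+coins_for(13)=1+3=4, 1+coins_for(6)=1+3=4) = 4
coins_for(18) = min(1+coins_for(17)=1+4=5, 1+coins_for(14)=1+4=5, 1+coins_for(7)=1+4=5) = 5
coins_for(19) = min(1+coins_for(18)=1+5=6, 1+coins_for(15)=1+2=3, 1+coins_for(8)=1+2=3) = 3
coins_for(20) = min(1+coins_for(19)=1+3=4, 1+coins_for(16)=1+3=4, 1+coins_for(9)=1+3=4) = 4
coins_for(21) = min(1+coins_for(20)=1+4=5, 1+coins_for(17)=1+4=5, 1+coins_for(10)=1+4=5) = 5
coins_for(22) = min(1+coins_for(21)=1+5=6, 1+coins_for(18)=1+5=6, 1+coins_for(11)=1+1=2) = 2
coins_for(23) = min(1+coins_for(22)=1+2=3, 1+coins_for(19)=1+3=4, 1+coins_for(12)=1+2=3) = 3
coins_for(24) = min(1+coins_for(23)=1+3=4, 1+coins_for(20)=1+4=5, 1+coins_for(13)=1+3=4) = 4

4


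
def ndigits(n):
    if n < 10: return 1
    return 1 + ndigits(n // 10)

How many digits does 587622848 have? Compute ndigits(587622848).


ndigits(587622848) = 1 + ndigits(58762284)
ndigits(58762284) = 1 + ndigits(5876228)
ndigits(5876228) = 1 + ndigits(587622)
ndigits(587622) = 1 + ndigits(58762)
ndigits(58762) = 1 + ndigits(5876)
ndigits(5876) = 1 + ndigits(587)
ndigits(587) = 1 + ndigits(58)
ndigits(58) = 1 + ndigits(5)
ndigits(5) = 1  (base case: 5 < 10)
Unwinding: 1 + 1 + 1 + 1 + 1 + 1 + 1 + 1 + 1 = 9

9


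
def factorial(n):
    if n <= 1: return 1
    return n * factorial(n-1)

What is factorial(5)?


factorial(5)
= 5 * factorial(4)
= 5 * 4 * factorial(3)
= 5 * 4 * 3 * factorial(2)
= 5 * 4 * 3 * 2 * factorial(1)
= 5 * 4 * 3 * 2 * 1
= 120

120


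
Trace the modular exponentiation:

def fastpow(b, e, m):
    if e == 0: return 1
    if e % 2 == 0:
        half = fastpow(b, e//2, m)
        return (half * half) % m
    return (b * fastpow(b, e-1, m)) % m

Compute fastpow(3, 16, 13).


fastpow(3, 16, 13): e is even, compute fastpow(3, 8, 13)
  fastpow(3, 8, 13): e is even, compute fastpow(3, 4, 13)
    fastpow(3, 4, 13): e is even, compute fastpow(3, 2, 13)
      fastpow(3, 2, 13): e is even, compute fastpow(3, 1, 13)
        fastpow(3, 1, 13): e is odd, compute fastpow(3, 0, 13)
          fastpow(3, 0, 13) = 1
        (3 * 1) % 13 = 3
      half=3, (3*3) % 13 = 9
    half=9, (9*9) % 13 = 3
  half=3, (3*3) % 13 = 9
half=9, (9*9) % 13 = 3

3


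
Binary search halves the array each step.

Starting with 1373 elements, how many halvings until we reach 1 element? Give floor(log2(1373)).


1373 / 2 = 686
686 / 2 = 343
343 / 2 = 171
171 / 2 = 85
85 / 2 = 42
42 / 2 = 21
21 / 2 = 10
10 / 2 = 5
5 / 2 = 2
2 / 2 = 1
Reached 1 after 10 halvings

10


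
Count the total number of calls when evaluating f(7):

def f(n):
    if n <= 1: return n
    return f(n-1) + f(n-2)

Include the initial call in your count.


Let C(n) = total calls for f(n)
C(0) = 1, C(1) = 1
C(2) = 1 + C(1) + C(0) = 1 + 1 + 1 = 3
C(3) = 1 + C(2) + C(1) = 1 + 3 + 1 = 5
C(4) = 1 + C(3) + C(2) = 1 + 5 + 3 = 9
C(5) = 1 + C(4) + C(3) = 1 + 9 + 5 = 15
C(6) = 1 + C(5) + C(4) = 1 + 15 + 9 = 25
C(7) = 1 + C(6) + C(5) = 1 + 25 + 15 = 41

41


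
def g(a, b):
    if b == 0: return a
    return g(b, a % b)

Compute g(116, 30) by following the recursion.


g(116, 30) = g(30, 26)
g(30, 26) = g(26, 4)
g(26, 4) = g(4, 2)
g(4, 2) = g(2, 0)
g(2, 0) = 2  (base case)

2


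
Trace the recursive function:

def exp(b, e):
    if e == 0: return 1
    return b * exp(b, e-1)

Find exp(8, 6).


exp(8, 6)
= 8 * exp(8, 5)
= 8 * 8 * exp(8, 4)
= 8 * 8 * 8 * exp(8, 3)
= 8 * 8 * 8 * 8 * exp(8, 2)
= 8 * 8 * 8 * 8 * 8 * exp(8, 1)
= 8 * 8 * 8 * 8 * 8 * 8 * exp(8, 0)
= 8 * 8 * 8 * 8 * 8 * 8 * 1
= 262144

262144


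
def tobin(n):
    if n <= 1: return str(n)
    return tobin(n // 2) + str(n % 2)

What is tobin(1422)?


tobin(1422) = tobin(711) + '0'
tobin(711) = tobin(355) + '1'
tobin(355) = tobin(177) + '1'
tobin(177) = tobin(88) + '1'
tobin(88) = tobin(44) + '0'
tobin(44) = tobin(22) + '0'
tobin(22) = tobin(11) + '0'
tobin(11) = tobin(5) + '1'
tobin(5) = tobin(2) + '1'
tobin(2) = tobin(1) + '0'
tobin(1) = '1'  (base case)
Concatenating: '1' + '0' + '1' + '1' + '0' + '0' + '0' + '1' + '1' + '1' + '0' = '10110001110'

10110001110


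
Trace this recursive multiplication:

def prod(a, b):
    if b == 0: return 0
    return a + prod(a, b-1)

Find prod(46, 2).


prod(46, 2) = 46 + prod(46, 1)
prod(46, 1) = 46 + prod(46, 0)
prod(46, 0) = 0  (base case)
Total: 46 + 46 + 0 = 92

92


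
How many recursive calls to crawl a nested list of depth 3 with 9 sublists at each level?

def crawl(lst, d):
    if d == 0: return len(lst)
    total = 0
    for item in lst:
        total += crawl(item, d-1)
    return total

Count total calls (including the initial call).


At depth 0 (root): 1 call
At depth 1: each of 1 parents calls crawl on 9 children = 9 calls
At depth 2: each of 9 parents calls crawl on 9 children = 81 calls
At depth 3: each of 81 parents calls crawl on 9 children = 729 calls
Total: 1 + 9 + 81 + 729 = 820

820


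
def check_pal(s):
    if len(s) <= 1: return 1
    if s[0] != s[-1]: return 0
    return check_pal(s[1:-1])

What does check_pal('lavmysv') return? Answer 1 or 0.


check_pal('lavmysv'): s[0]='l' != s[-1]='v' -> return 0
Result: 0 (not a palindrome)

0


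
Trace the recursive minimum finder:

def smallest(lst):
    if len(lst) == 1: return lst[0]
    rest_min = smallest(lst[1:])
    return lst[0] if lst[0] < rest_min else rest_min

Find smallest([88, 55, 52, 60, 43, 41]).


smallest([88, 55, 52, 60, 43, 41]): compare 88 with smallest([55, 52, 60, 43, 41])
smallest([55, 52, 60, 43, 41]): compare 55 with smallest([52, 60, 43, 41])
smallest([52, 60, 43, 41]): compare 52 with smallest([60, 43, 41])
smallest([60, 43, 41]): compare 60 with smallest([43, 41])
smallest([43, 41]): compare 43 with smallest([41])
smallest([41]) = 41  (base case)
Compare 43 with 41 -> 41
Compare 60 with 41 -> 41
Compare 52 with 41 -> 41
Compare 55 with 41 -> 41
Compare 88 with 41 -> 41

41


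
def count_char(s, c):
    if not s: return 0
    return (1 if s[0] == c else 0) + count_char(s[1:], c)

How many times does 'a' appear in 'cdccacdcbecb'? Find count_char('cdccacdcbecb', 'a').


s[0]='c' != 'a' -> 0
s[0]='d' != 'a' -> 0
s[0]='c' != 'a' -> 0
s[0]='c' != 'a' -> 0
s[0]='a' == 'a' -> 1
s[0]='c' != 'a' -> 0
s[0]='d' != 'a' -> 0
s[0]='c' != 'a' -> 0
s[0]='b' != 'a' -> 0
s[0]='e' != 'a' -> 0
s[0]='c' != 'a' -> 0
s[0]='b' != 'a' -> 0
Sum: 0 + 0 + 0 + 0 + 1 + 0 + 0 + 0 + 0 + 0 + 0 + 0 = 1

1


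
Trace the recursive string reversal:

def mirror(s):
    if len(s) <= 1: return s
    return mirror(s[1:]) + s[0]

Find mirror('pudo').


mirror('pudo') = mirror('udo') + 'p'
mirror('udo') = mirror('do') + 'u'
mirror('do') = mirror('o') + 'd'
mirror('o') = 'o'  (base case)
Concatenating: 'o' + 'd' + 'u' + 'p' = 'odup'

odup


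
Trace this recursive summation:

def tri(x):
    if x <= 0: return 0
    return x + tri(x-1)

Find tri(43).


tri(43)
= 43 + 42 + 41 + 40 + 39 + 38 + 37 + 36 + 35 + 34 + 33 + 32 + 31 + 30 + 29 + 28 + 27 + 26 + 25 + 24 + 23 + 22 + 21 + 20 + 19 + 18 + 17 + 16 + 15 + 14 + 13 + 12 + 11 + 10 + 9 + 8 + 7 + 6 + 5 + 4 + 3 + 2 + 1 + tri(0)
= 43 + 42 + 41 + 40 + 39 + 38 + 37 + 36 + 35 + 34 + 33 + 32 + 31 + 30 + 29 + 28 + 27 + 26 + 25 + 24 + 23 + 22 + 21 + 20 + 19 + 18 + 17 + 16 + 15 + 14 + 13 + 12 + 11 + 10 + 9 + 8 + 7 + 6 + 5 + 4 + 3 + 2 + 1 + 0
= 946

946


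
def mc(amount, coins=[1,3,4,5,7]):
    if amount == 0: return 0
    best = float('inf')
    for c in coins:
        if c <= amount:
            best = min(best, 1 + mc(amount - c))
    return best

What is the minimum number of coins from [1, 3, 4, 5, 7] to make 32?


Building up with DP:
mc(0) = 0
mc(1) = min(1+mc(0)=1+0=1) = 1
mc(2) = min(1+mc(1)=1+1=2) = 2
mc(3) = min(1+mc(2)=1+2=3, 1+mc(0)=1+0=1) = 1
mc(4) = min(1+mc(3)=1+1=2, 1+mc(1)=1+1=2, 1+mc(0)=1+0=1) = 1
mc(5) = min(1+mc(4)=1+1=2, 1+mc(2)=1+2=3, 1+mc(1)=1+1=2, 1+mc(0)=1+0=1) = 1
mc(6) = min(1+mc(5)=1+1=2, 1+mc(3)=1+1=2, 1+mc(2)=1+2=3, 1+mc(1)=1+1=2) = 2
mc(7) = min(1+mc(6)=1+2=3, 1+mc(4)=1+1=2, 1+mc(3)=1+1=2, 1+mc(2)=1+2=3, 1+mc(0)=1+0=1) = 1
mc(8) = min(1+mc(7)=1+1=2, 1+mc(5)=1+1=2, 1+mc(4)=1+1=2, 1+mc(3)=1+1=2, 1+mc(1)=1+1=2) = 2
mc(9) = min(1+mc(8)=1+2=3, 1+mc(6)=1+2=3, 1+mc(5)=1+1=2, 1+mc(4)=1+1=2, 1+mc(2)=1+2=3) = 2
mc(10) = min(1+mc(9)=1+2=3, 1+mc(7)=1+1=2, 1+mc(6)=1+2=3, 1+mc(5)=1+1=2, 1+mc(3)=1+1=2) = 2
mc(11) = min(1+mc(10)=1+2=3, 1+mc(8)=1+2=3, 1+mc(7)=1+1=2, 1+mc(6)=1+2=3, 1+mc(4)=1+1=2) = 2
mc(12) = min(1+mc(11)=1+2=3, 1+mc(9)=1+2=3, 1+mc(8)=1+2=3, 1+mc(7)=1+1=2, 1+mc(5)=1+1=2) = 2
mc(13) = min(1+mc(12)=1+2=3, 1+mc(10)=1+2=3, 1+mc(9)=1+2=3, 1+mc(8)=1+2=3, 1+mc(6)=1+2=3) = 3
mc(14) = min(1+mc(13)=1+3=4, 1+mc(11)=1+2=3, 1+mc(10)=1+2=3, 1+mc(9)=1+2=3, 1+mc(7)=1+1=2) = 2
mc(15) = min(1+mc(14)=1+2=3, 1+mc(12)=1+2=3, 1+mc(11)=1+2=3, 1+mc(10)=1+2=3, 1+mc(8)=1+2=3) = 3
mc(16) = min(1+mc(15)=1+3=4, 1+mc(13)=1+3=4, 1+mc(12)=1+2=3, 1+mc(11)=1+2=3, 1+mc(9)=1+2=3) = 3
mc(17) = min(1+mc(16)=1+3=4, 1+mc(14)=1+2=3, 1+mc(13)=1+3=4, 1+mc(12)=1+2=3, 1+mc(10)=1+2=3) = 3
mc(18) = min(1+mc(17)=1+3=4, 1+mc(15)=1+3=4, 1+mc(14)=1+2=3, 1+mc(13)=1+3=4, 1+mc(11)=1+2=3) = 3
mc(19) = min(1+mc(18)=1+3=4, 1+mc(16)=1+3=4, 1+mc(15)=1+3=4, 1+mc(14)=1+2=3, 1+mc(12)=1+2=3) = 3
mc(20) = min(1+mc(19)=1+3=4, 1+mc(17)=1+3=4, 1+mc(16)=1+3=4, 1+mc(15)=1+3=4, 1+mc(13)=1+3=4) = 4
mc(21) = min(1+mc(20)=1+4=5, 1+mc(18)=1+3=4, 1+mc(17)=1+3=4, 1+mc(16)=1+3=4, 1+mc(14)=1+2=3) = 3
mc(22) = min(1+mc(21)=1+3=4, 1+mc(19)=1+3=4, 1+mc(18)=1+3=4, 1+mc(17)=1+3=4, 1+mc(15)=1+3=4) = 4
mc(23) = min(1+mc(22)=1+4=5, 1+mc(20)=1+4=5, 1+mc(19)=1+3=4, 1+mc(18)=1+3=4, 1+mc(16)=1+3=4) = 4
mc(24) = min(1+mc(23)=1+4=5, 1+mc(21)=1+3=4, 1+mc(20)=1+4=5, 1+mc(19)=1+3=4, 1+mc(17)=1+3=4) = 4
mc(25) = min(1+mc(24)=1+4=5, 1+mc(22)=1+4=5, 1+mc(21)=1+3=4, 1+mc(20)=1+4=5, 1+mc(18)=1+3=4) = 4
mc(26) = min(1+mc(25)=1+4=5, 1+mc(23)=1+4=5, 1+mc(22)=1+4=5, 1+mc(21)=1+3=4, 1+mc(19)=1+3=4) = 4
mc(27) = min(1+mc(26)=1+4=5, 1+mc(24)=1+4=5, 1+mc(23)=1+4=5, 1+mc(22)=1+4=5, 1+mc(20)=1+4=5) = 5
mc(28) = min(1+mc(27)=1+5=6, 1+mc(25)=1+4=5, 1+mc(24)=1+4=5, 1+mc(23)=1+4=5, 1+mc(21)=1+3=4) = 4
mc(29) = min(1+mc(28)=1+4=5, 1+mc(26)=1+4=5, 1+mc(25)=1+4=5, 1+mc(24)=1+4=5, 1+mc(22)=1+4=5) = 5
mc(30) = min(1+mc(29)=1+5=6, 1+mc(27)=1+5=6, 1+mc(26)=1+4=5, 1+mc(25)=1+4=5, 1+mc(23)=1+4=5) = 5
mc(31) = min(1+mc(30)=1+5=6, 1+mc(28)=1+4=5, 1+mc(27)=1+5=6, 1+mc(26)=1+4=5, 1+mc(24)=1+4=5) = 5
mc(32) = min(1+mc(31)=1+5=6, 1+mc(29)=1+5=6, 1+mc(28)=1+4=5, 1+mc(27)=1+5=6, 1+mc(25)=1+4=5) = 5

5


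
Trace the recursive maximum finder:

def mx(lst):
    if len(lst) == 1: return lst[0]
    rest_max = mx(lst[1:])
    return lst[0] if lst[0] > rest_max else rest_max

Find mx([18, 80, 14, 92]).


mx([18, 80, 14, 92]): compare 18 with mx([80, 14, 92])
mx([80, 14, 92]): compare 80 with mx([14, 92])
mx([14, 92]): compare 14 with mx([92])
mx([92]) = 92  (base case)
Compare 14 with 92 -> 92
Compare 80 with 92 -> 92
Compare 18 with 92 -> 92

92


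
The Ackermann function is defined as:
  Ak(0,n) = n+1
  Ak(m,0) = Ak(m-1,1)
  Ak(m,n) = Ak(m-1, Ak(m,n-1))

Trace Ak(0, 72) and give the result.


Ak(0, 72) = 73
Result: Ak(0, 72) = 73

73


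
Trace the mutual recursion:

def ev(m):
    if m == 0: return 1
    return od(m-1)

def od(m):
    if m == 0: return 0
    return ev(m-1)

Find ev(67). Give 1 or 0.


ev(67) = od(66)
od(66) = ev(65)
ev(65) = od(64)
od(64) = ev(63)
ev(63) = od(62)
od(62) = ev(61)
ev(61) = od(60)
od(60) = ev(59)
ev(59) = od(58)
od(58) = ev(57)
ev(57) = od(56)
od(56) = ev(55)
ev(55) = od(54)
od(54) = ev(53)
ev(53) = od(52)
od(52) = ev(51)
ev(51) = od(50)
od(50) = ev(49)
ev(49) = od(48)
od(48) = ev(47)
ev(47) = od(46)
od(46) = ev(45)
ev(45) = od(44)
od(44) = ev(43)
ev(43) = od(42)
od(42) = ev(41)
ev(41) = od(40)
od(40) = ev(39)
ev(39) = od(38)
od(38) = ev(37)
ev(37) = od(36)
od(36) = ev(35)
ev(35) = od(34)
od(34) = ev(33)
ev(33) = od(32)
od(32) = ev(31)
ev(31) = od(30)
od(30) = ev(29)
ev(29) = od(28)
od(28) = ev(27)
ev(27) = od(26)
od(26) = ev(25)
ev(25) = od(24)
od(24) = ev(23)
ev(23) = od(22)
od(22) = ev(21)
ev(21) = od(20)
od(20) = ev(19)
ev(19) = od(18)
od(18) = ev(17)
ev(17) = od(16)
od(16) = ev(15)
ev(15) = od(14)
od(14) = ev(13)
ev(13) = od(12)
od(12) = ev(11)
ev(11) = od(10)
od(10) = ev(9)
ev(9) = od(8)
od(8) = ev(7)
ev(7) = od(6)
od(6) = ev(5)
ev(5) = od(4)
od(4) = ev(3)
ev(3) = od(2)
od(2) = ev(1)
ev(1) = od(0)
od(0) = 0  (base case)
Result: 0

0


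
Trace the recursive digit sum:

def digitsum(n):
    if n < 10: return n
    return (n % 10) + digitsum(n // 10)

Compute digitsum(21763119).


digitsum(21763119) = 9 + digitsum(2176311)
digitsum(2176311) = 1 + digitsum(217631)
digitsum(217631) = 1 + digitsum(21763)
digitsum(21763) = 3 + digitsum(2176)
digitsum(2176) = 6 + digitsum(217)
digitsum(217) = 7 + digitsum(21)
digitsum(21) = 1 + digitsum(2)
digitsum(2) = 2  (base case)
Total: 9 + 1 + 1 + 3 + 6 + 7 + 1 + 2 = 30

30


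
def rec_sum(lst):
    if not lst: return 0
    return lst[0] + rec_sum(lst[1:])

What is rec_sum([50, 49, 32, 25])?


rec_sum([50, 49, 32, 25]) = 50 + rec_sum([49, 32, 25])
rec_sum([49, 32, 25]) = 49 + rec_sum([32, 25])
rec_sum([32, 25]) = 32 + rec_sum([25])
rec_sum([25]) = 25 + rec_sum([])
rec_sum([]) = 0  (base case)
Total: 50 + 49 + 32 + 25 + 0 = 156

156


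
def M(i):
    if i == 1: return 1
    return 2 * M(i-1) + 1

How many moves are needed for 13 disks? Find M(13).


M(13) = 2 * M(12) + 1
M(12) = 2 * M(11) + 1
M(11) = 2 * M(10) + 1
M(10) = 2 * M(9) + 1
M(9) = 2 * M(8) + 1
M(8) = 2 * M(7) + 1
M(7) = 2 * M(6) + 1
M(6) = 2 * M(5) + 1
M(5) = 2 * M(4) + 1
M(4) = 2 * M(3) + 1
M(3) = 2 * M(2) + 1
M(2) = 2 * M(1) + 1
M(1) = 1  (base case)
M(2) = 2 * 1 + 1 = 3
M(3) = 2 * 3 + 1 = 7
M(4) = 2 * 7 + 1 = 15
M(5) = 2 * 15 + 1 = 31
M(6) = 2 * 31 + 1 = 63
M(7) = 2 * 63 + 1 = 127
M(8) = 2 * 127 + 1 = 255
M(9) = 2 * 255 + 1 = 511
M(10) = 2 * 511 + 1 = 1023
M(11) = 2 * 1023 + 1 = 2047
M(12) = 2 * 2047 + 1 = 4095
M(13) = 2 * 4095 + 1 = 8191

8191


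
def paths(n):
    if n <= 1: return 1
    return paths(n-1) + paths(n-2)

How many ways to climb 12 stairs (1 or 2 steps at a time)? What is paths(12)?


Building up from base cases:
paths(0) = 1
paths(1) = 1
paths(2) = paths(1) + paths(0) = 1 + 1 = 2
paths(3) = paths(2) + paths(1) = 2 + 1 = 3
paths(4) = paths(3) + paths(2) = 3 + 2 = 5
paths(5) = paths(4) + paths(3) = 5 + 3 = 8
paths(6) = paths(5) + paths(4) = 8 + 5 = 13
paths(7) = paths(6) + paths(5) = 13 + 8 = 21
paths(8) = paths(7) + paths(6) = 21 + 13 = 34
paths(9) = paths(8) + paths(7) = 34 + 21 = 55
paths(10) = paths(9) + paths(8) = 55 + 34 = 89
paths(11) = paths(10) + paths(9) = 89 + 55 = 144
paths(12) = paths(11) + paths(10) = 144 + 89 = 233

233


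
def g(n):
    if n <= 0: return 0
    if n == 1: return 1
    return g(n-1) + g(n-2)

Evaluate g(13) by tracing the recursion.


Computing g(13) bottom-up:
g(0) = 0
g(1) = 1
g(2) = g(1) + g(0) = 1 + 0 = 1
g(3) = g(2) + g(1) = 1 + 1 = 2
g(4) = g(3) + g(2) = 2 + 1 = 3
g(5) = g(4) + g(3) = 3 + 2 = 5
g(6) = g(5) + g(4) = 5 + 3 = 8
g(7) = g(6) + g(5) = 8 + 5 = 13
g(8) = g(7) + g(6) = 13 + 8 = 21
g(9) = g(8) + g(7) = 21 + 13 = 34
g(10) = g(9) + g(8) = 34 + 21 = 55
g(11) = g(10) + g(9) = 55 + 34 = 89
g(12) = g(11) + g(10) = 89 + 55 = 144
g(13) = g(12) + g(11) = 144 + 89 = 233

233


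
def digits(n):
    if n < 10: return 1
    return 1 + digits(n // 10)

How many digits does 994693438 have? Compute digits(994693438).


digits(994693438) = 1 + digits(99469343)
digits(99469343) = 1 + digits(9946934)
digits(9946934) = 1 + digits(994693)
digits(994693) = 1 + digits(99469)
digits(99469) = 1 + digits(9946)
digits(9946) = 1 + digits(994)
digits(994) = 1 + digits(99)
digits(99) = 1 + digits(9)
digits(9) = 1  (base case: 9 < 10)
Unwinding: 1 + 1 + 1 + 1 + 1 + 1 + 1 + 1 + 1 = 9

9


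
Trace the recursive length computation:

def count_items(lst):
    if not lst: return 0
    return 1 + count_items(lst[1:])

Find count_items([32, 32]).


count_items([32, 32]) = 1 + count_items([32])
count_items([32]) = 1 + count_items([])
count_items([]) = 0  (base case)
Unwinding: 1 + 1 + 0 = 2

2


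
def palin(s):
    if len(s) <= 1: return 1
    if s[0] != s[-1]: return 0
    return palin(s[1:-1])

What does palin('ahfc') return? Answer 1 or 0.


palin('ahfc'): s[0]='a' != s[-1]='c' -> return 0
Result: 0 (not a palindrome)

0


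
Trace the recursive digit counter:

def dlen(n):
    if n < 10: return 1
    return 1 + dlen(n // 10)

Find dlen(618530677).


dlen(618530677) = 1 + dlen(61853067)
dlen(61853067) = 1 + dlen(6185306)
dlen(6185306) = 1 + dlen(618530)
dlen(618530) = 1 + dlen(61853)
dlen(61853) = 1 + dlen(6185)
dlen(6185) = 1 + dlen(618)
dlen(618) = 1 + dlen(61)
dlen(61) = 1 + dlen(6)
dlen(6) = 1  (base case: 6 < 10)
Unwinding: 1 + 1 + 1 + 1 + 1 + 1 + 1 + 1 + 1 = 9

9


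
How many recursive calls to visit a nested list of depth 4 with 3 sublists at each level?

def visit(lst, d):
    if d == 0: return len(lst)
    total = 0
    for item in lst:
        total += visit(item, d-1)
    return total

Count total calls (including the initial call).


At depth 0 (root): 1 call
At depth 1: each of 1 parents calls visit on 3 children = 3 calls
At depth 2: each of 3 parents calls visit on 3 children = 9 calls
At depth 3: each of 9 parents calls visit on 3 children = 27 calls
At depth 4: each of 27 parents calls visit on 3 children = 81 calls
Total: 1 + 3 + 9 + 27 + 81 = 121

121


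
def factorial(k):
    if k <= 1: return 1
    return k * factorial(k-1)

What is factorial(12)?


factorial(12)
= 12 * factorial(11)
= 12 * 11 * factorial(10)
= 12 * 11 * 10 * factorial(9)
= 12 * 11 * 10 * 9 * factorial(8)
= 12 * 11 * 10 * 9 * 8 * factorial(7)
= 12 * 11 * 10 * 9 * 8 * 7 * factorial(6)
= 12 * 11 * 10 * 9 * 8 * 7 * 6 * factorial(5)
= 12 * 11 * 10 * 9 * 8 * 7 * 6 * 5 * factorial(4)
= 12 * 11 * 10 * 9 * 8 * 7 * 6 * 5 * 4 * factorial(3)
= 12 * 11 * 10 * 9 * 8 * 7 * 6 * 5 * 4 * 3 * factorial(2)
= 12 * 11 * 10 * 9 * 8 * 7 * 6 * 5 * 4 * 3 * 2 * factorial(1)
= 12 * 11 * 10 * 9 * 8 * 7 * 6 * 5 * 4 * 3 * 2 * 1
= 479001600

479001600


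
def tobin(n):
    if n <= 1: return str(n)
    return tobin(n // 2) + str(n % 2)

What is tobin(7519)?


tobin(7519) = tobin(3759) + '1'
tobin(3759) = tobin(1879) + '1'
tobin(1879) = tobin(939) + '1'
tobin(939) = tobin(469) + '1'
tobin(469) = tobin(234) + '1'
tobin(234) = tobin(117) + '0'
tobin(117) = tobin(58) + '1'
tobin(58) = tobin(29) + '0'
tobin(29) = tobin(14) + '1'
tobin(14) = tobin(7) + '0'
tobin(7) = tobin(3) + '1'
tobin(3) = tobin(1) + '1'
tobin(1) = '1'  (base case)
Concatenating: '1' + '1' + '1' + '0' + '1' + '0' + '1' + '0' + '1' + '1' + '1' + '1' + '1' = '1110101011111'

1110101011111


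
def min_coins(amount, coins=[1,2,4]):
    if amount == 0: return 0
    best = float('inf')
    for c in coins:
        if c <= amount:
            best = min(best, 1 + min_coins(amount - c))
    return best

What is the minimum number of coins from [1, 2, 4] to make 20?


Building up with DP:
min_coins(0) = 0
min_coins(1) = min(1+min_coins(0)=1+0=1) = 1
min_coins(2) = min(1+min_coins(1)=1+1=2, 1+min_coins(0)=1+0=1) = 1
min_coins(3) = min(1+min_coins(2)=1+1=2, 1+min_coins(1)=1+1=2) = 2
min_coins(4) = min(1+min_coins(3)=1+2=3, 1+min_coins(2)=1+1=2, 1+min_coins(0)=1+0=1) = 1
min_coins(5) = min(1+min_coins(4)=1+1=2, 1+min_coins(3)=1+2=3, 1+min_coins(1)=1+1=2) = 2
min_coins(6) = min(1+min_coins(5)=1+2=3, 1+min_coins(4)=1+1=2, 1+min_coins(2)=1+1=2) = 2
min_coins(7) = min(1+min_coins(6)=1+2=3, 1+min_coins(5)=1+2=3, 1+min_coins(3)=1+2=3) = 3
min_coins(8) = min(1+min_coins(7)=1+3=4, 1+min_coins(6)=1+2=3, 1+min_coins(4)=1+1=2) = 2
min_coins(9) = min(1+min_coins(8)=1+2=3, 1+min_coins(7)=1+3=4, 1+min_coins(5)=1+2=3) = 3
min_coins(10) = min(1+min_coins(9)=1+3=4, 1+min_coins(8)=1+2=3, 1+min_coins(6)=1+2=3) = 3
min_coins(11) = min(1+min_coins(10)=1+3=4, 1+min_coins(9)=1+3=4, 1+min_coins(7)=1+3=4) = 4
min_coins(12) = min(1+min_coins(11)=1+4=5, 1+min_coins(10)=1+3=4, 1+min_coins(8)=1+2=3) = 3
min_coins(13) = min(1+min_coins(12)=1+3=4, 1+min_coins(11)=1+4=5, 1+min_coins(9)=1+3=4) = 4
min_coins(14) = min(1+min_coins(13)=1+4=5, 1+min_coins(12)=1+3=4, 1+min_coins(10)=1+3=4) = 4
min_coins(15) = min(1+min_coins(14)=1+4=5, 1+min_coins(13)=1+4=5, 1+min_coins(11)=1+4=5) = 5
min_coins(16) = min(1+min_coins(15)=1+5=6, 1+min_coins(14)=1+4=5, 1+min_coins(12)=1+3=4) = 4
min_coins(17) = min(1+min_coins(16)=1+4=5, 1+min_coins(15)=1+5=6, 1+min_coins(13)=1+4=5) = 5
min_coins(18) = min(1+min_coins(17)=1+5=6, 1+min_coins(16)=1+4=5, 1+min_coins(14)=1+4=5) = 5
min_coins(19) = min(1+min_coins(18)=1+5=6, 1+min_coins(17)=1+5=6, 1+min_coins(15)=1+5=6) = 6
min_coins(20) = min(1+min_coins(19)=1+6=7, 1+min_coins(18)=1+5=6, 1+min_coins(16)=1+4=5) = 5

5
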